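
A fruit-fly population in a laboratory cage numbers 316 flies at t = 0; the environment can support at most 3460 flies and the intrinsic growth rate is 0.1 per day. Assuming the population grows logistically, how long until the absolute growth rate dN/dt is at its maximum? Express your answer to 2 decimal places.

Logistic growth is fastest at N = K/2 = 1730.
A = (K − N₀)/N₀ = 9.9494. Set K/(1 + A·e^(−rt)) = K/2 → A·e^(−rt) = 1.
e^(−0.1t) = 1/9.9494 = 0.100509, so t = ln(9.9494)/0.1 = 2.2975/0.1 = 22.975.

22.98 days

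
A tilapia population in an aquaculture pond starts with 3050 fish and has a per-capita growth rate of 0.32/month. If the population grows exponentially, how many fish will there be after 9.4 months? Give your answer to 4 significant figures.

N(t) = N₀·e^(rt) = 3050 × e^(0.32×9.4) = 3050 × e^3.008.
e^3.008 ≈ 20.247, so N ≈ 3050 × 20.247 = 61752.9.

61750 fish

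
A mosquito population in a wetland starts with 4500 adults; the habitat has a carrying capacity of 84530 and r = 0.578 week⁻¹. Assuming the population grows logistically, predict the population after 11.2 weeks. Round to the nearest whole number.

82271 adults

A = (K − N₀)/N₀ = (84530 − 4500)/4500 = 17.784.
N(t) = K/(1 + A·e^(−rt)) = 84530/(1 + 17.784×e^(−0.578×11.2)).
e^(−6.474) = 0.0015437; denominator = 1 + 17.784×0.0015437 = 1.0275.
N = 84530/1.0275 = 82271.4.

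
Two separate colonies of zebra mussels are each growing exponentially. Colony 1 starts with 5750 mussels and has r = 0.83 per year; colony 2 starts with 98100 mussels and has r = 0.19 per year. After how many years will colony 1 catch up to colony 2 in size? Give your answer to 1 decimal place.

4.4 years

Set 5750·e^(0.83t) = 98100·e^(0.19t).
e^((0.83 − 0.19)t) = 98100/5750 → e^(0.64·t) = 17.061.
0.64·t = ln(17.061) = 2.8368, so t = 2.8368/0.64 = 4.4325.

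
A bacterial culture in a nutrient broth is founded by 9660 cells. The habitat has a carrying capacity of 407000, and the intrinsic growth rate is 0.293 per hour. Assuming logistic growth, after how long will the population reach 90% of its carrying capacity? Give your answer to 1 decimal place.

A = (K − N₀)/N₀ = (407000 − 9660)/9660 = 41.133.
Solve 407000/(1 + 41.133·e^(−0.293t)) = 366300: 1 + 41.133·e^(−0.293t) = 1.1111, so e^(−0.293t) = 0.0027013.
−0.293·t = ln(0.0027013) = -5.914, so t = 5.914/0.293 = 20.184.

20.2 hours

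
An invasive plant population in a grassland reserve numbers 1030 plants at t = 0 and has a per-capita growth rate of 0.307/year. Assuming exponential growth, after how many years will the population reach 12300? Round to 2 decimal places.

Set N₀·e^(rt) = 12300: e^(0.307·t) = 12300/1030 = 11.942.
0.307·t = ln(11.942) = 2.48, so t = 2.48/0.307 = 8.0783.

8.08 years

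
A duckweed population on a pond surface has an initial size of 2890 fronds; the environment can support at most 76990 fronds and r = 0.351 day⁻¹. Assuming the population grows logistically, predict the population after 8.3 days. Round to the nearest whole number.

A = (K − N₀)/N₀ = (76990 − 2890)/2890 = 25.64.
N(t) = K/(1 + A·e^(−rt)) = 76990/(1 + 25.64×e^(−0.351×8.3)).
e^(−2.913) = 0.054296; denominator = 1 + 25.64×0.054296 = 2.3922.
N = 76990/2.3922 = 32184.3.

32184 fronds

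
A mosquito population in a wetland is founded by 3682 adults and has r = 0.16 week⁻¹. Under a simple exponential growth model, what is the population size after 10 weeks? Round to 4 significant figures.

18240 adults

N(t) = N₀·e^(rt) = 3682 × e^(0.16×10) = 3682 × e^1.6.
e^1.6 ≈ 4.953, so N ≈ 3682 × 4.953 = 18237.1.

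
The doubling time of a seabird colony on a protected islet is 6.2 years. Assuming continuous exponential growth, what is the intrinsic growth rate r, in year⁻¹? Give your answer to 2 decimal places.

r = ln(2)/t_d = 0.6931/6.2 = 0.1118.

0.11 per year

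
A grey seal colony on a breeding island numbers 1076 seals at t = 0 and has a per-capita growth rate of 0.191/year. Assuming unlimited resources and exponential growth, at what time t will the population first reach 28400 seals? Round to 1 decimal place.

17.1 years

Set N₀·e^(rt) = 28400: e^(0.191·t) = 28400/1076 = 26.394.
0.191·t = ln(26.394) = 3.2731, so t = 3.2731/0.191 = 17.137.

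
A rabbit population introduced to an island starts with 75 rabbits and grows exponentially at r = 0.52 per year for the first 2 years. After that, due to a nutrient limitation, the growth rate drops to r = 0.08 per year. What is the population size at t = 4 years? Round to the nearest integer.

Phase 1: N(2) = 75·e^(0.52×2) = 75·e^1.04 = 212.191.
Phase 2 runs for 4 − 2 = 2 years at r = 0.08.
N(4) = 212.191·e^(0.08×2) = 212.191·e^0.16 = 249.009.

249 rabbits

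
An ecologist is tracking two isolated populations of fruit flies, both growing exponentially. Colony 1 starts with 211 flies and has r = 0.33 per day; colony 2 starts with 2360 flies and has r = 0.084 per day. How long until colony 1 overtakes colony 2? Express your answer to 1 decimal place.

Set 211·e^(0.33t) = 2360·e^(0.084t).
e^((0.33 − 0.084)t) = 2360/211 → e^(0.246·t) = 11.185.
0.246·t = ln(11.185) = 2.4146, so t = 2.4146/0.246 = 9.8153.

9.8 days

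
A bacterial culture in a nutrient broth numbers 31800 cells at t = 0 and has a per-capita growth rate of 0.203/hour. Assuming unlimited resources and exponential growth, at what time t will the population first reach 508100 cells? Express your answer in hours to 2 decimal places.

13.65 hours

Set N₀·e^(rt) = 508100: e^(0.203·t) = 508100/31800 = 15.978.
0.203·t = ln(15.978) = 2.7712, so t = 2.7712/0.203 = 13.651.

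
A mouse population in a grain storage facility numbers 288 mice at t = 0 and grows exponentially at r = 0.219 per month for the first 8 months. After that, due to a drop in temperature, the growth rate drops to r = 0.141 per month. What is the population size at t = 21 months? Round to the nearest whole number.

Phase 1: N(8) = 288·e^(0.219×8) = 288·e^1.752 = 1660.64.
Phase 2 runs for 21 − 8 = 13 months at r = 0.141.
N(21) = 1660.64·e^(0.141×13) = 1660.64·e^1.833 = 10383.4.

10383 mice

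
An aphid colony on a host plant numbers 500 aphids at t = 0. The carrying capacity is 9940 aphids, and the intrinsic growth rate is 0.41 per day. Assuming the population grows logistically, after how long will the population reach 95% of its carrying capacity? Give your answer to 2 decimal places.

A = (K − N₀)/N₀ = (9940 − 500)/500 = 18.88.
Solve 9940/(1 + 18.88·e^(−0.41t)) = 9443: 1 + 18.88·e^(−0.41t) = 1.0526, so e^(−0.41t) = 0.00278769.
−0.41·t = ln(0.00278769) = -5.8825, so t = 5.8825/0.41 = 14.348.

14.35 days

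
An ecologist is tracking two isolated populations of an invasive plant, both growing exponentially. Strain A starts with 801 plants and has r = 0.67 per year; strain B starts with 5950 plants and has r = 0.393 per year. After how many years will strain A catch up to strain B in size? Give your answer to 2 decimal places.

7.24 years

Set 801·e^(0.67t) = 5950·e^(0.393t).
e^((0.67 − 0.393)t) = 5950/801 → e^(0.277·t) = 7.4282.
0.277·t = ln(7.4282) = 2.0053, so t = 2.0053/0.277 = 7.2393.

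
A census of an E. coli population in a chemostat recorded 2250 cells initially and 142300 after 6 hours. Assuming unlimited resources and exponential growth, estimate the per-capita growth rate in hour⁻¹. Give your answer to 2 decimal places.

0.69 per hour

From N(t) = N₀·e^(rt): e^(r·6) = 142300/2250 = 63.244.
r·6 = ln(63.244) = 4.147, so r = 4.147/6 = 0.69117.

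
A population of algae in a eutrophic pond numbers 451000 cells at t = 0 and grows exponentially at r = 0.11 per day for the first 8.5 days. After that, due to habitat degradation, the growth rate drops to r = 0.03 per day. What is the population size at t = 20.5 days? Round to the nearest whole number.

1646599 cells

Phase 1: N(8.5) = 451000·e^(0.11×8.5) = 451000·e^0.935 = 1.148793×10^6.
Phase 2 runs for 20.5 − 8.5 = 12 days at r = 0.03.
N(20.5) = 1.148793×10^6·e^(0.03×12) = 1.148793×10^6·e^0.36 = 1.646599×10^6.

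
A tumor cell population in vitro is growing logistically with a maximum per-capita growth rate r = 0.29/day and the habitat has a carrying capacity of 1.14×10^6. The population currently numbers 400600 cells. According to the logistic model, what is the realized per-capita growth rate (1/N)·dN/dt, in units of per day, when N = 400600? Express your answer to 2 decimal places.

(1/N)·dN/dt = r(1 − N/K) = 0.29 × (1 − 400600/1.14×10^6).
= 0.29 × 0.6486 = 0.18809.

0.19 per day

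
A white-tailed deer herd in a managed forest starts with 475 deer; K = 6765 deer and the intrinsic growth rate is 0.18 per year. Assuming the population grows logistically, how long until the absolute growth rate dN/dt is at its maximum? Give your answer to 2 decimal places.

Logistic growth is fastest at N = K/2 = 3382.5.
A = (K − N₀)/N₀ = 13.242. Set K/(1 + A·e^(−rt)) = K/2 → A·e^(−rt) = 1.
e^(−0.18t) = 1/13.242 = 0.0755167, so t = ln(13.242)/0.18 = 2.5834/0.18 = 14.352.

14.35 years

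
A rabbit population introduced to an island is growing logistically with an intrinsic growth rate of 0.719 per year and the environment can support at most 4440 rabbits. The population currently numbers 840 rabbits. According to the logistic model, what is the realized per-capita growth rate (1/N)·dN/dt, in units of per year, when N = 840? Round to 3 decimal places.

(1/N)·dN/dt = r(1 − N/K) = 0.719 × (1 − 840/4440).
= 0.719 × 0.81081 = 0.58297.

0.583 per year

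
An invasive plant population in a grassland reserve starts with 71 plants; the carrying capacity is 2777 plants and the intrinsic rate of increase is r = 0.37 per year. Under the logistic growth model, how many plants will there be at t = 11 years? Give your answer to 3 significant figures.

1680 plants

A = (K − N₀)/N₀ = (2777 − 71)/71 = 38.113.
N(t) = K/(1 + A·e^(−rt)) = 2777/(1 + 38.113×e^(−0.37×11)).
e^(−4.07) = 0.017077; denominator = 1 + 38.113×0.017077 = 1.6509.
N = 2777/1.6509 = 1682.15.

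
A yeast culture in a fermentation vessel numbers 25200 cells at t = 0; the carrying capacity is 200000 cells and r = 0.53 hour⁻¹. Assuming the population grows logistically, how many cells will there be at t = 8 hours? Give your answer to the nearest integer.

181828 cells

A = (K − N₀)/N₀ = (200000 − 25200)/25200 = 6.9365.
N(t) = K/(1 + A·e^(−rt)) = 200000/(1 + 6.9365×e^(−0.53×8)).
e^(−4.24) = 0.014408; denominator = 1 + 6.9365×0.014408 = 1.0999.
N = 200000/1.0999 = 181828.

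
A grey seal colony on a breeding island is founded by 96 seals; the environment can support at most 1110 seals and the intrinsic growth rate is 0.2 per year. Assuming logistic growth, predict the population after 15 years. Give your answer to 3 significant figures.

A = (K − N₀)/N₀ = (1110 − 96)/96 = 10.562.
N(t) = K/(1 + A·e^(−rt)) = 1110/(1 + 10.562×e^(−0.2×15)).
e^(−3) = 0.049787; denominator = 1 + 10.562×0.049787 = 1.5259.
N = 1110/1.5259 = 727.451.

727 seals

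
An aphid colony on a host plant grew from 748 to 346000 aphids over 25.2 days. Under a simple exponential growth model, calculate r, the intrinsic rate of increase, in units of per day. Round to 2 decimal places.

0.24 per day

From N(t) = N₀·e^(rt): e^(r·25.2) = 346000/748 = 462.57.
r·25.2 = ln(462.57) = 6.1368, so r = 6.1368/25.2 = 0.24352.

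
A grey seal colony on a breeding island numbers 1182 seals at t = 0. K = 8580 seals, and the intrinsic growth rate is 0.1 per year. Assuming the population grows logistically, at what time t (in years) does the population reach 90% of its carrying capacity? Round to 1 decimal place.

40.3 years

A = (K − N₀)/N₀ = (8580 − 1182)/1182 = 6.2589.
Solve 8580/(1 + 6.2589·e^(−0.1t)) = 7722: 1 + 6.2589·e^(−0.1t) = 1.1111, so e^(−0.1t) = 0.0177525.
−0.1·t = ln(0.0177525) = -4.0312, so t = 4.0312/0.1 = 40.312.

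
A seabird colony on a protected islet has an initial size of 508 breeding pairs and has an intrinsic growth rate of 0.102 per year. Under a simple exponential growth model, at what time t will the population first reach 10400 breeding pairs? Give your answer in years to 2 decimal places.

29.60 years

Set N₀·e^(rt) = 10400: e^(0.102·t) = 10400/508 = 20.472.
0.102·t = ln(20.472) = 3.0191, so t = 3.0191/0.102 = 29.599.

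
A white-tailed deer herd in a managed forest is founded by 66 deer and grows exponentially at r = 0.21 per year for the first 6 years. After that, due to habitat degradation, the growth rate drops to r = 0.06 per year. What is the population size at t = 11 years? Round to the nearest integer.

Phase 1: N(6) = 66·e^(0.21×6) = 66·e^1.26 = 232.678.
Phase 2 runs for 11 − 6 = 5 years at r = 0.06.
N(11) = 232.678·e^(0.06×5) = 232.678·e^0.3 = 314.082.

314 deer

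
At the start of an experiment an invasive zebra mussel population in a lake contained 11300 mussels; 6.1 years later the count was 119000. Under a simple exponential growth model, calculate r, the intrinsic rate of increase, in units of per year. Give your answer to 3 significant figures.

From N(t) = N₀·e^(rt): e^(r·6.1) = 119000/11300 = 10.531.
r·6.1 = ln(10.531) = 2.3543, so r = 2.3543/6.1 = 0.38595.

0.386 per year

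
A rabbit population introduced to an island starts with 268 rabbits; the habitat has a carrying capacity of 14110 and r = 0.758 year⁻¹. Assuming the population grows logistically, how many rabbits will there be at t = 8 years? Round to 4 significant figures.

12600 rabbits

A = (K − N₀)/N₀ = (14110 − 268)/268 = 51.649.
N(t) = K/(1 + A·e^(−rt)) = 14110/(1 + 51.649×e^(−0.758×8)).
e^(−6.064) = 0.0023251; denominator = 1 + 51.649×0.0023251 = 1.1201.
N = 14110/1.1201 = 12597.2.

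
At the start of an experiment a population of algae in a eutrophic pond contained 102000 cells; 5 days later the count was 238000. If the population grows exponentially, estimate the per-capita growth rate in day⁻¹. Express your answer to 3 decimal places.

0.169 per day

From N(t) = N₀·e^(rt): e^(r·5) = 238000/102000 = 2.3333.
r·5 = ln(2.3333) = 0.8473, so r = 0.8473/5 = 0.16946.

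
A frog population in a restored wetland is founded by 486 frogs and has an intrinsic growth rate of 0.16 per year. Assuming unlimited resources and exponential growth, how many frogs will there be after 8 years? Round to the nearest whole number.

1748 frogs

N(t) = N₀·e^(rt) = 486 × e^(0.16×8) = 486 × e^1.28.
e^1.28 ≈ 3.5966, so N ≈ 486 × 3.5966 = 1747.97.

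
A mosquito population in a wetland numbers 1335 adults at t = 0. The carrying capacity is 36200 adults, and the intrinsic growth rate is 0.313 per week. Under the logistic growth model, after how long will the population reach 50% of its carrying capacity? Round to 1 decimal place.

A = (K − N₀)/N₀ = (36200 − 1335)/1335 = 26.116.
Solve 36200/(1 + 26.116·e^(−0.313t)) = 18100: 1 + 26.116·e^(−0.313t) = 2, so e^(−0.313t) = 0.0382905.
−0.313·t = ln(0.0382905) = -3.2626, so t = 3.2626/0.313 = 10.423.

10.4 weeks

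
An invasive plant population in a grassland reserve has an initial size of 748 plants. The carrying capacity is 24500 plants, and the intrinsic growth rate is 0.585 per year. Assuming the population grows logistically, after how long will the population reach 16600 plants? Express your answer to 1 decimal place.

A = (K − N₀)/N₀ = (24500 − 748)/748 = 31.754.
Solve 24500/(1 + 31.754·e^(−0.585t)) = 16600: 1 + 31.754·e^(−0.585t) = 1.4759, so e^(−0.585t) = 0.0149872.
−0.585·t = ln(0.0149872) = -4.2006, so t = 4.2006/0.585 = 7.1804.

7.2 years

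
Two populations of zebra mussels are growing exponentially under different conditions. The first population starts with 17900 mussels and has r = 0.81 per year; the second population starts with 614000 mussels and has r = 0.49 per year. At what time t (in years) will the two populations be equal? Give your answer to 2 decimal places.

Set 17900·e^(0.81t) = 614000·e^(0.49t).
e^((0.81 − 0.49)t) = 614000/17900 → e^(0.32·t) = 34.302.
0.32·t = ln(34.302) = 3.5352, so t = 3.5352/0.32 = 11.047.

11.05 years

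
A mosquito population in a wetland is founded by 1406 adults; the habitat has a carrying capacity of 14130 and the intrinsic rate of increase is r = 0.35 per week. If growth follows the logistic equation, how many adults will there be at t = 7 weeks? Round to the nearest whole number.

A = (K − N₀)/N₀ = (14130 − 1406)/1406 = 9.0498.
N(t) = K/(1 + A·e^(−rt)) = 14130/(1 + 9.0498×e^(−0.35×7)).
e^(−2.45) = 0.086294; denominator = 1 + 9.0498×0.086294 = 1.7809.
N = 14130/1.7809 = 7934.02.

7934 adults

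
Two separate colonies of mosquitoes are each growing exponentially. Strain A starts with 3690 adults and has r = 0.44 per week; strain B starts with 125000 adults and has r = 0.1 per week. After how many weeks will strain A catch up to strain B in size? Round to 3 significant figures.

10.4 weeks

Set 3690·e^(0.44t) = 125000·e^(0.1t).
e^((0.44 − 0.1)t) = 125000/3690 → e^(0.34·t) = 33.875.
0.34·t = ln(33.875) = 3.5227, so t = 3.5227/0.34 = 10.361.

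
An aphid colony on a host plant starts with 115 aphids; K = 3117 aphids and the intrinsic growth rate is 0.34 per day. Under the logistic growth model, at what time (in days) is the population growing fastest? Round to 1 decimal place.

Logistic growth is fastest at N = K/2 = 1558.5.
A = (K − N₀)/N₀ = 26.104. Set K/(1 + A·e^(−rt)) = K/2 → A·e^(−rt) = 1.
e^(−0.34t) = 1/26.104 = 0.0383078, so t = ln(26.104)/0.34 = 3.2621/0.34 = 9.5944.

9.6 days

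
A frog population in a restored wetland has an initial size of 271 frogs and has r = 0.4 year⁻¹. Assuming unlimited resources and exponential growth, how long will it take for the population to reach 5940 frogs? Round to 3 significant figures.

Set N₀·e^(rt) = 5940: e^(0.4·t) = 5940/271 = 21.919.
0.4·t = ln(21.919) = 3.0873, so t = 3.0873/0.4 = 7.7184.

7.72 years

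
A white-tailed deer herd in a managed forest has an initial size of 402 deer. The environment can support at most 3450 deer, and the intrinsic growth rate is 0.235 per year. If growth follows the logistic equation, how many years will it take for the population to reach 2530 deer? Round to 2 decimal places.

A = (K − N₀)/N₀ = (3450 − 402)/402 = 7.5821.
Solve 3450/(1 + 7.5821·e^(−0.235t)) = 2530: 1 + 7.5821·e^(−0.235t) = 1.3636, so e^(−0.235t) = 0.0479599.
−0.235·t = ln(0.0479599) = -3.0374, so t = 3.0374/0.235 = 12.925.

12.93 years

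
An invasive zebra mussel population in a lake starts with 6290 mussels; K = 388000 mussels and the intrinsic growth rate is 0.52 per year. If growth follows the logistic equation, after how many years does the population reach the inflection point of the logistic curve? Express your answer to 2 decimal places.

7.90 years

Logistic growth is fastest at N = K/2 = 194000.
A = (K − N₀)/N₀ = 60.685. Set K/(1 + A·e^(−rt)) = K/2 → A·e^(−rt) = 1.
e^(−0.52t) = 1/60.685 = 0.0164785, so t = ln(60.685)/0.52 = 4.1057/0.52 = 7.8956.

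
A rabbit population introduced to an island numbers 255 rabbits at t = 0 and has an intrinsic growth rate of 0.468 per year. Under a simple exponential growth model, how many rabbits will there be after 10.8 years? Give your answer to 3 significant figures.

40000 rabbits

N(t) = N₀·e^(rt) = 255 × e^(0.468×10.8) = 255 × e^5.054.
e^5.054 ≈ 156.71, so N ≈ 255 × 156.71 = 39961.2.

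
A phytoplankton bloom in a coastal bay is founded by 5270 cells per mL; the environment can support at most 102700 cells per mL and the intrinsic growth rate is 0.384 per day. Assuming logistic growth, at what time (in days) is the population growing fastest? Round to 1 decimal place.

7.6 days

Logistic growth is fastest at N = K/2 = 51350.
A = (K − N₀)/N₀ = 18.488. Set K/(1 + A·e^(−rt)) = K/2 → A·e^(−rt) = 1.
e^(−0.384t) = 1/18.488 = 0.0540901, so t = ln(18.488)/0.384 = 2.9171/0.384 = 7.5966.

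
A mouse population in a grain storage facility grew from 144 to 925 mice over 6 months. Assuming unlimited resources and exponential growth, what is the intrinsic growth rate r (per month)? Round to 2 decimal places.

From N(t) = N₀·e^(rt): e^(r·6) = 925/144 = 6.4236.
r·6 = ln(6.4236) = 1.86, so r = 1.86/6 = 0.31.

0.31 per month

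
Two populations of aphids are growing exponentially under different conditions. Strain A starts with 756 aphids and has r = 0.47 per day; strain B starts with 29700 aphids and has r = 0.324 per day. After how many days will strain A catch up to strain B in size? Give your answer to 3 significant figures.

Set 756·e^(0.47t) = 29700·e^(0.324t).
e^((0.47 − 0.324)t) = 29700/756 → e^(0.146·t) = 39.286.
0.146·t = ln(39.286) = 3.6709, so t = 3.6709/0.146 = 25.143.

25.1 days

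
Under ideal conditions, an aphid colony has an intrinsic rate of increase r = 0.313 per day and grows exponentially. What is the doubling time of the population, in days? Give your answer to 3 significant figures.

2.21 days

Doubling time t_d = ln(2)/r = 0.6931/0.313 = 2.2145.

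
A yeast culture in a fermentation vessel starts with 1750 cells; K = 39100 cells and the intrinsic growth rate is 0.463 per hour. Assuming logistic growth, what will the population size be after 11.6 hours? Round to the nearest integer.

35570 cells

A = (K − N₀)/N₀ = (39100 − 1750)/1750 = 21.343.
N(t) = K/(1 + A·e^(−rt)) = 39100/(1 + 21.343×e^(−0.463×11.6)).
e^(−5.371) = 0.0046504; denominator = 1 + 21.343×0.0046504 = 1.0993.
N = 39100/1.0993 = 35569.6.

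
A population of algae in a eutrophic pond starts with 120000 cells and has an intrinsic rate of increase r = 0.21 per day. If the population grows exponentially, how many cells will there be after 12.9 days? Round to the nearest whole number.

N(t) = N₀·e^(rt) = 120000 × e^(0.21×12.9) = 120000 × e^2.709.
e^2.709 ≈ 15.014, so N ≈ 120000 × 15.014 = 1.80171×10^6.

1801710 cells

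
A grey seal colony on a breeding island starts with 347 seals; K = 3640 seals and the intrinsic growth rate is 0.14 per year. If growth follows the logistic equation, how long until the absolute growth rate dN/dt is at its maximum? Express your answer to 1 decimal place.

16.1 years

Logistic growth is fastest at N = K/2 = 1820.
A = (K − N₀)/N₀ = 9.4899. Set K/(1 + A·e^(−rt)) = K/2 → A·e^(−rt) = 1.
e^(−0.14t) = 1/9.4899 = 0.105375, so t = ln(9.4899)/0.14 = 2.2502/0.14 = 16.073.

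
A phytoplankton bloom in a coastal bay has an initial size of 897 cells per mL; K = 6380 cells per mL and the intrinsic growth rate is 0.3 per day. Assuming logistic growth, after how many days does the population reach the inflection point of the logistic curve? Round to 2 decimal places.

6.03 days

Logistic growth is fastest at N = K/2 = 3190.
A = (K − N₀)/N₀ = 6.1126. Set K/(1 + A·e^(−rt)) = K/2 → A·e^(−rt) = 1.
e^(−0.3t) = 1/6.1126 = 0.163597, so t = ln(6.1126)/0.3 = 1.8104/0.3 = 6.0345.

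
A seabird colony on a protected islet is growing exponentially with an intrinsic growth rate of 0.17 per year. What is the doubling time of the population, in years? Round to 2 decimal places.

4.08 years

Doubling time t_d = ln(2)/r = 0.6931/0.17 = 4.0773.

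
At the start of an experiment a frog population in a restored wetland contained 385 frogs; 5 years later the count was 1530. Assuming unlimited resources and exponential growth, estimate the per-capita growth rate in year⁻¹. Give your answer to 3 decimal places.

From N(t) = N₀·e^(rt): e^(r·5) = 1530/385 = 3.974.
r·5 = ln(3.974) = 1.3798, so r = 1.3798/5 = 0.27596.

0.276 per year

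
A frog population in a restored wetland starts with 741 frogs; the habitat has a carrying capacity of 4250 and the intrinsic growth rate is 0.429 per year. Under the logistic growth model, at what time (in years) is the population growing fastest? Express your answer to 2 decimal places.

Logistic growth is fastest at N = K/2 = 2125.
A = (K − N₀)/N₀ = 4.7355. Set K/(1 + A·e^(−rt)) = K/2 → A·e^(−rt) = 1.
e^(−0.429t) = 1/4.7355 = 0.211171, so t = ln(4.7355)/0.429 = 1.5551/0.429 = 3.6249.

3.62 years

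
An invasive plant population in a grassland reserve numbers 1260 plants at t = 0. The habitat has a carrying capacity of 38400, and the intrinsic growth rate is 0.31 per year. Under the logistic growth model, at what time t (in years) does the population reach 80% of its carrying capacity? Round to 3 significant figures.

A = (K − N₀)/N₀ = (38400 − 1260)/1260 = 29.476.
Solve 38400/(1 + 29.476·e^(−0.31t)) = 30720: 1 + 29.476·e^(−0.31t) = 1.25, so e^(−0.31t) = 0.00848142.
−0.31·t = ln(0.00848142) = -4.7699, so t = 4.7699/0.31 = 15.387.

15.4 years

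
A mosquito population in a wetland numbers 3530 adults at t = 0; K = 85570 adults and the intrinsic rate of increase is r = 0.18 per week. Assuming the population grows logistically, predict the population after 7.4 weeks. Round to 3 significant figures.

12000 adults

A = (K − N₀)/N₀ = (85570 − 3530)/3530 = 23.241.
N(t) = K/(1 + A·e^(−rt)) = 85570/(1 + 23.241×e^(−0.18×7.4)).
e^(−1.332) = 0.26395; denominator = 1 + 23.241×0.26395 = 7.1344.
N = 85570/7.1344 = 11994.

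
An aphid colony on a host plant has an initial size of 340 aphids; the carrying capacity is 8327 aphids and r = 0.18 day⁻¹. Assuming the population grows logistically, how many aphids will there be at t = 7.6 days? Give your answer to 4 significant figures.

A = (K − N₀)/N₀ = (8327 − 340)/340 = 23.491.
N(t) = K/(1 + A·e^(−rt)) = 8327/(1 + 23.491×e^(−0.18×7.6)).
e^(−1.368) = 0.25462; denominator = 1 + 23.491×0.25462 = 6.9812.
N = 8327/6.9812 = 1192.77.

1193 aphids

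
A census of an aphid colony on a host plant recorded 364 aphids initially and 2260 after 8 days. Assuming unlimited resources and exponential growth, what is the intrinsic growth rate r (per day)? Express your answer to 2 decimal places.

From N(t) = N₀·e^(rt): e^(r·8) = 2260/364 = 6.2088.
r·8 = ln(6.2088) = 1.826, so r = 1.826/8 = 0.22825.

0.23 per day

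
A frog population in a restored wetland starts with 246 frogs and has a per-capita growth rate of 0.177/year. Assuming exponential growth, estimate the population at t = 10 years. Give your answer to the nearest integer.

N(t) = N₀·e^(rt) = 246 × e^(0.177×10) = 246 × e^1.77.
e^1.77 ≈ 5.8709, so N ≈ 246 × 5.8709 = 1444.23.

1444 frogs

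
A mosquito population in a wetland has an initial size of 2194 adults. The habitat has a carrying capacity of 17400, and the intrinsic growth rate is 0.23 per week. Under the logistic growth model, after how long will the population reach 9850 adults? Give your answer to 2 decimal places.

A = (K − N₀)/N₀ = (17400 − 2194)/2194 = 6.9307.
Solve 17400/(1 + 6.9307·e^(−0.23t)) = 9850: 1 + 6.9307·e^(−0.23t) = 1.7665, so e^(−0.23t) = 0.110594.
−0.23·t = ln(0.110594) = -2.2019, so t = 2.2019/0.23 = 9.5734.

9.57 weeks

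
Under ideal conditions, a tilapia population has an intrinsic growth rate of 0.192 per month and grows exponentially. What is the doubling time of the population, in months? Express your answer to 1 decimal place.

Doubling time t_d = ln(2)/r = 0.6931/0.192 = 3.6101.

3.6 months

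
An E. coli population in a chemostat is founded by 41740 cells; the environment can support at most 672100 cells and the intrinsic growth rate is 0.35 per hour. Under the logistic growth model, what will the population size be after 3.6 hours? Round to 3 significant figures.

A = (K − N₀)/N₀ = (672100 − 41740)/41740 = 15.102.
N(t) = K/(1 + A·e^(−rt)) = 672100/(1 + 15.102×e^(−0.35×3.6)).
e^(−1.26) = 0.28365; denominator = 1 + 15.102×0.28365 = 5.2838.
N = 672100/5.2838 = 127201.

127000 cells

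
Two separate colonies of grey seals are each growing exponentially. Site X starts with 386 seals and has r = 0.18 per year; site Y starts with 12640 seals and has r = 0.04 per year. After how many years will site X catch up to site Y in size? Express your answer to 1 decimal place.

24.9 years

Set 386·e^(0.18t) = 12640·e^(0.04t).
e^((0.18 − 0.04)t) = 12640/386 → e^(0.14·t) = 32.746.
0.14·t = ln(32.746) = 3.4888, so t = 3.4888/0.14 = 24.92.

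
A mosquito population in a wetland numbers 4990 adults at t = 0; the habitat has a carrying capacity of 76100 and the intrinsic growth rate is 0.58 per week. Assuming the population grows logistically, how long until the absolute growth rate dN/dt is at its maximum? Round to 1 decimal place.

Logistic growth is fastest at N = K/2 = 38050.
A = (K − N₀)/N₀ = 14.251. Set K/(1 + A·e^(−rt)) = K/2 → A·e^(−rt) = 1.
e^(−0.58t) = 1/14.251 = 0.070173, so t = ln(14.251)/0.58 = 2.6568/0.58 = 4.5807.

4.6 weeks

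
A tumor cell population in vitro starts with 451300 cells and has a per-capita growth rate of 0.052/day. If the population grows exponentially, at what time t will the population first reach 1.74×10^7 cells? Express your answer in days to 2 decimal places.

70.23 days

Set N₀·e^(rt) = 1.74×10^7: e^(0.052·t) = 1.74×10^7/451300 = 38.555.
0.052·t = ln(38.555) = 3.6521, so t = 3.6521/0.052 = 70.233.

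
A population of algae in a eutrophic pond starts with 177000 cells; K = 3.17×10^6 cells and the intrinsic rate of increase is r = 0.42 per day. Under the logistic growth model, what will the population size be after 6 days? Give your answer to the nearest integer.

A = (K − N₀)/N₀ = (3.17×10^6 − 177000)/177000 = 16.91.
N(t) = K/(1 + A·e^(−rt)) = 3.17×10^6/(1 + 16.91×e^(−0.42×6)).
e^(−2.52) = 0.08046; denominator = 1 + 16.91×0.08046 = 2.3605.
N = 3.17×10^6/2.3605 = 1.342913×10^6.

1342913 cells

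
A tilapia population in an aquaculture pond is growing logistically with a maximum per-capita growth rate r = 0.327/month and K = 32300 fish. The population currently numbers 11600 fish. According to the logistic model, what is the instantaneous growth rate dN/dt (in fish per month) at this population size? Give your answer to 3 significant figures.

2430 fish per month

dN/dt = rN(1 − N/K) = 0.327 × 11600 × (1 − 11600/32300).
1 − 11600/32300 = 0.64087; dN/dt = 0.327 × 11600 × 0.64087 = 2430.9.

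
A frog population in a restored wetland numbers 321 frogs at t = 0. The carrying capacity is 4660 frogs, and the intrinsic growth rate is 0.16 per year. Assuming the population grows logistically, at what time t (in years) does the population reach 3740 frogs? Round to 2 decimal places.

A = (K − N₀)/N₀ = (4660 − 321)/321 = 13.517.
Solve 4660/(1 + 13.517·e^(−0.16t)) = 3740: 1 + 13.517·e^(−0.16t) = 1.246, so e^(−0.16t) = 0.0181983.
−0.16·t = ln(0.0181983) = -4.0064, so t = 4.0064/0.16 = 25.04.

25.04 years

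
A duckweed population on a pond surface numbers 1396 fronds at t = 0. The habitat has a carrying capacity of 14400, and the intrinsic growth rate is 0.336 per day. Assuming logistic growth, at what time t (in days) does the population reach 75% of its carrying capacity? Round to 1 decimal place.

A = (K − N₀)/N₀ = (14400 − 1396)/1396 = 9.3152.
Solve 14400/(1 + 9.3152·e^(−0.336t)) = 10800: 1 + 9.3152·e^(−0.336t) = 1.3333, so e^(−0.336t) = 0.0357839.
−0.336·t = ln(0.0357839) = -3.3303, so t = 3.3303/0.336 = 9.9115.

9.9 days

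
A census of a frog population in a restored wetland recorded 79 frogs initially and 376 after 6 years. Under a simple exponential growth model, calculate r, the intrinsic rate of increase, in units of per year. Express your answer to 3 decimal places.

0.260 per year

From N(t) = N₀·e^(rt): e^(r·6) = 376/79 = 4.7595.
r·6 = ln(4.7595) = 1.5601, so r = 1.5601/6 = 0.26002.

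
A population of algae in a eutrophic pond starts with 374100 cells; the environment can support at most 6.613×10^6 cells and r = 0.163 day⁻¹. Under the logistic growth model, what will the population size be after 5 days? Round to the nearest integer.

A = (K − N₀)/N₀ = (6.613×10^6 − 374100)/374100 = 16.677.
N(t) = K/(1 + A·e^(−rt)) = 6.613×10^6/(1 + 16.677×e^(−0.163×5)).
e^(−0.815) = 0.44264; denominator = 1 + 16.677×0.44264 = 8.3819.
N = 6.613×10^6/8.3819 = 788958.

788958 cells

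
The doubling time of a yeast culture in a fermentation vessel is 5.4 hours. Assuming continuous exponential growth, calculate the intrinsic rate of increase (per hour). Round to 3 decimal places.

0.128 per hour

r = ln(2)/t_d = 0.6931/5.4 = 0.12836.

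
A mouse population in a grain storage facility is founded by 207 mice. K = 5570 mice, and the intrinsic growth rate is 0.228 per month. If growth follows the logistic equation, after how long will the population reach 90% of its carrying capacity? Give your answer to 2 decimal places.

23.91 months

A = (K − N₀)/N₀ = (5570 − 207)/207 = 25.908.
Solve 5570/(1 + 25.908·e^(−0.228t)) = 5013: 1 + 25.908·e^(−0.228t) = 1.1111, so e^(−0.228t) = 0.00428864.
−0.228·t = ln(0.00428864) = -5.4518, so t = 5.4518/0.228 = 23.911.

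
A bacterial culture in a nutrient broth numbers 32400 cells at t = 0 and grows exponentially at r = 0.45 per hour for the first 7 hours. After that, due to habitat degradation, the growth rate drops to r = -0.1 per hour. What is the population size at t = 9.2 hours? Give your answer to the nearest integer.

606775 cells

Phase 1: N(7) = 32400·e^(0.45×7) = 32400·e^3.15 = 756088.
Phase 2 runs for 9.2 − 7 = 2.2 hours at r = -0.1.
N(9.2) = 756088·e^(-0.1×2.2) = 756088·e^-0.22 = 606775.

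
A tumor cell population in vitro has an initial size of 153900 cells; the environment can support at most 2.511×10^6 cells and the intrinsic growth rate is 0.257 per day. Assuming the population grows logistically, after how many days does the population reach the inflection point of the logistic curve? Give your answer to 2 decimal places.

Logistic growth is fastest at N = K/2 = 1.2555×10^6.
A = (K − N₀)/N₀ = 15.316. Set K/(1 + A·e^(−rt)) = K/2 → A·e^(−rt) = 1.
e^(−0.257t) = 1/15.316 = 0.0652921, so t = ln(15.316)/0.257 = 2.7289/0.257 = 10.618.

10.62 days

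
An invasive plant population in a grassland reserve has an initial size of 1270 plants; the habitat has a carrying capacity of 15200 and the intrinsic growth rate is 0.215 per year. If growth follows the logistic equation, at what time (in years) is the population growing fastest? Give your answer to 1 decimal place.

11.1 years

Logistic growth is fastest at N = K/2 = 7600.
A = (K − N₀)/N₀ = 10.969. Set K/(1 + A·e^(−rt)) = K/2 → A·e^(−rt) = 1.
e^(−0.215t) = 1/10.969 = 0.0911701, so t = ln(10.969)/0.215 = 2.395/0.215 = 11.14.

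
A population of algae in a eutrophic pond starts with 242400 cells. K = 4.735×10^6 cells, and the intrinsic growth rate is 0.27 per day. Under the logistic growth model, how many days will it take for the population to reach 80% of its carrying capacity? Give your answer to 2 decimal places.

15.95 days

A = (K − N₀)/N₀ = (4.735×10^6 − 242400)/242400 = 18.534.
Solve 4.735×10^6/(1 + 18.534·e^(−0.27t)) = 3.788×10^6: 1 + 18.534·e^(−0.27t) = 1.25, so e^(−0.27t) = 0.0134888.
−0.27·t = ln(0.0134888) = -4.3059, so t = 4.3059/0.27 = 15.948.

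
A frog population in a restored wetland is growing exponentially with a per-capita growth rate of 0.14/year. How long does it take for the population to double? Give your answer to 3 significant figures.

Doubling time t_d = ln(2)/r = 0.6931/0.14 = 4.9511.

4.95 years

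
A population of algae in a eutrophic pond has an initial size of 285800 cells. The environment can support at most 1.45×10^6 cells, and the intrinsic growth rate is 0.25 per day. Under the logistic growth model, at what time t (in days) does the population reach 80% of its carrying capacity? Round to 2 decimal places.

11.16 days

A = (K − N₀)/N₀ = (1.45×10^6 − 285800)/285800 = 4.0735.
Solve 1.45×10^6/(1 + 4.0735·e^(−0.25t)) = 1.16×10^6: 1 + 4.0735·e^(−0.25t) = 1.25, so e^(−0.25t) = 0.0613726.
−0.25·t = ln(0.0613726) = -2.7908, so t = 2.7908/0.25 = 11.163.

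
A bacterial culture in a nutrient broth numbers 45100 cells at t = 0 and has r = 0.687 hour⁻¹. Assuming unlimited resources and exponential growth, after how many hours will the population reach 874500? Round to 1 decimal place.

4.3 hours

Set N₀·e^(rt) = 874500: e^(0.687·t) = 874500/45100 = 19.39.
0.687·t = ln(19.39) = 2.9648, so t = 2.9648/0.687 = 4.3155.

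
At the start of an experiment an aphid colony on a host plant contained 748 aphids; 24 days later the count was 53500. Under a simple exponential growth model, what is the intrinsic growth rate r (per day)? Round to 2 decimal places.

0.18 per day

From N(t) = N₀·e^(rt): e^(r·24) = 53500/748 = 71.524.
r·24 = ln(71.524) = 4.27, so r = 4.27/24 = 0.17792.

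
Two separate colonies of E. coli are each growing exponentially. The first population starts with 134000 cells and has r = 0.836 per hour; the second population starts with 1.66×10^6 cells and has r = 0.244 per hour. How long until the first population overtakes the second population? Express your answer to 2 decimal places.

Set 134000·e^(0.836t) = 1.66×10^6·e^(0.244t).
e^((0.836 − 0.244)t) = 1.66×10^6/134000 → e^(0.592·t) = 12.388.
0.592·t = ln(12.388) = 2.5167, so t = 2.5167/0.592 = 4.2512.

4.25 hours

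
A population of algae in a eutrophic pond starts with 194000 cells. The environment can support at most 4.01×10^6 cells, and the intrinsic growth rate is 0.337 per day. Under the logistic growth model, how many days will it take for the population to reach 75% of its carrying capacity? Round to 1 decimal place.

A = (K − N₀)/N₀ = (4.01×10^6 − 194000)/194000 = 19.67.
Solve 4.01×10^6/(1 + 19.67·e^(−0.337t)) = 3.0075×10^6: 1 + 19.67·e^(−0.337t) = 1.3333, so e^(−0.337t) = 0.0169462.
−0.337·t = ln(0.0169462) = -4.0777, so t = 4.0777/0.337 = 12.1.

12.1 days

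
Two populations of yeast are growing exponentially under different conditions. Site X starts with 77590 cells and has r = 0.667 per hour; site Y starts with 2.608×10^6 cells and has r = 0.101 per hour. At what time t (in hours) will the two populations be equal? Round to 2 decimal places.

6.21 hours

Set 77590·e^(0.667t) = 2.608×10^6·e^(0.101t).
e^((0.667 − 0.101)t) = 2.608×10^6/77590 → e^(0.566·t) = 33.613.
0.566·t = ln(33.613) = 3.5149, so t = 3.5149/0.566 = 6.2101.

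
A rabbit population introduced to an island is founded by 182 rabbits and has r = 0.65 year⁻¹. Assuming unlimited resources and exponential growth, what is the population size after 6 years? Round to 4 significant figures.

N(t) = N₀·e^(rt) = 182 × e^(0.65×6) = 182 × e^3.9.
e^3.9 ≈ 49.402, so N ≈ 182 × 49.402 = 8991.25.

8991 rabbits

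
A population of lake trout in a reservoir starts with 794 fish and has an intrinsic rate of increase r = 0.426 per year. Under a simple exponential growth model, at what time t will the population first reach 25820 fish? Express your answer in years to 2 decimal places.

8.17 years

Set N₀·e^(rt) = 25820: e^(0.426·t) = 25820/794 = 32.519.
0.426·t = ln(32.519) = 3.4818, so t = 3.4818/0.426 = 8.1733.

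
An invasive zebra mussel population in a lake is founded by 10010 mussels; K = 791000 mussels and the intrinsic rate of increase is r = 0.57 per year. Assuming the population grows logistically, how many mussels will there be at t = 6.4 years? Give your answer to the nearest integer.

A = (K − N₀)/N₀ = (791000 − 10010)/10010 = 78.021.
N(t) = K/(1 + A·e^(−rt)) = 791000/(1 + 78.021×e^(−0.57×6.4)).
e^(−3.648) = 0.026043; denominator = 1 + 78.021×0.026043 = 3.0319.
N = 791000/3.0319 = 260891.

260891 mussels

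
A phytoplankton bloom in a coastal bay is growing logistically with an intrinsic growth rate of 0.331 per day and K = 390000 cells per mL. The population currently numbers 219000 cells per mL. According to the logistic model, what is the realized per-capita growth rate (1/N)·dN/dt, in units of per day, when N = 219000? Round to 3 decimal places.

0.145 per day

(1/N)·dN/dt = r(1 − N/K) = 0.331 × (1 − 219000/390000).
= 0.331 × 0.43846 = 0.14513.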